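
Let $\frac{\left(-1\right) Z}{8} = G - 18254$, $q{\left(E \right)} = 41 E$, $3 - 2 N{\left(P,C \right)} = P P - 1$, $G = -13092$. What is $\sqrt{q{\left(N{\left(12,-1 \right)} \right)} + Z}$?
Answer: $\sqrt{247898} \approx 497.89$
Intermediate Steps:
$N{\left(P,C \right)} = 2 - \frac{P^{2}}{2}$ ($N{\left(P,C \right)} = \frac{3}{2} - \frac{P P - 1}{2} = \frac{3}{2} - \frac{P^{2} - 1}{2} = \frac{3}{2} - \frac{-1 + P^{2}}{2} = \frac{3}{2} - \left(- \frac{1}{2} + \frac{P^{2}}{2}\right) = 2 - \frac{P^{2}}{2}$)
$Z = 250768$ ($Z = - 8 \left(-13092 - 18254\right) = \left(-8\right) \left(-31346\right) = 250768$)
$\sqrt{q{\left(N{\left(12,-1 \right)} \right)} + Z} = \sqrt{41 \left(2 - \frac{12^{2}}{2}\right) + 250768} = \sqrt{41 \left(2 - 72\right) + 250768} = \sqrt{41 \left(-70\right) + 250768} = \sqrt{-2870 + 250768} = \sqrt{247898}$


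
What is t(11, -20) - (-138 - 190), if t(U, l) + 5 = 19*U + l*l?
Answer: 932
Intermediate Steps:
t(U, l) = -5 + l**2 + 19*U (t(U, l) = -5 + (19*U + l*l) = -5 + (19*U + l**2) = -5 + (l**2 + 19*U) = -5 + l**2 + 19*U)
t(11, -20) - (-138 - 190) = (-5 + (-20)**2 + 19*11) - (-138 - 190) = (-5 + 400 + 209) - 1*(-328) = 604 + 328 = 932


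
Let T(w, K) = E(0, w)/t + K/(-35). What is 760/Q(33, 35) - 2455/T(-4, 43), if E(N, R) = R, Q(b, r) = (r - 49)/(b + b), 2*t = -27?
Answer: -5855655/6167 ≈ -949.51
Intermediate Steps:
t = -27/2 (t = (½)*(-27) = -27/2 ≈ -13.500)
Q(b, r) = (-49 + r)/(2*b) (Q(b, r) = (-49 + r)/((2*b)) = (-49 + r)*(1/(2*b)) = (-49 + r)/(2*b))
T(w, K) = -2*w/27 - K/35 (T(w, K) = w/(-27/2) + K/(-35) = w*(-2/27) + K*(-1/35) = -2*w/27 - K/35)
760/Q(33, 35) - 2455/T(-4, 43) = 760/(((½)*(-49 + 35)/33)) - 2455/(-2/27*(-4) - 1/35*43) = 760/(((½)*(1/33)*(-14))) - 2455/(8/27 - 43/35) = 760/(-7/33) - 2455/(-881/945) = 760*(-33/7) - 2455*(-945/881) = -25080/7 + 2319975/881 = -5855655/6167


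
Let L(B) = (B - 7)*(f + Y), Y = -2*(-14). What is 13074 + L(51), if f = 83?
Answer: 17958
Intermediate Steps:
Y = 28
L(B) = -777 + 111*B (L(B) = (B - 7)*(83 + 28) = (-7 + B)*111 = -777 + 111*B)
13074 + L(51) = 13074 + (-777 + 111*51) = 13074 + (-777 + 5661) = 13074 + 4884 = 17958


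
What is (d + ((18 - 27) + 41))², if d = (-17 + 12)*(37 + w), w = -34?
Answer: 289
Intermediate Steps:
d = -15 (d = (-17 + 12)*(37 - 34) = -5*3 = -15)
(d + ((18 - 27) + 41))² = (-15 + ((18 - 27) + 41))² = (-15 + (-9 + 41))² = (-15 + 32)² = 17² = 289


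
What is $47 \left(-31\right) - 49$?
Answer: $-1506$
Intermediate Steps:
$47 \left(-31\right) - 49 = -1457 - 49 = -1506$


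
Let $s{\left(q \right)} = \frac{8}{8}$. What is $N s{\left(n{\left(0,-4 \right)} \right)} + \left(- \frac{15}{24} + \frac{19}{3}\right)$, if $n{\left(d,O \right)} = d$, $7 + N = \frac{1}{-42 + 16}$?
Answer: $- \frac{415}{312} \approx -1.3301$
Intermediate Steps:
$N = - \frac{183}{26}$ ($N = -7 + \frac{1}{-42 + 16} = -7 + \frac{1}{-26} = -7 - \frac{1}{26} = - \frac{183}{26} \approx -7.0385$)
$s{\left(q \right)} = 1$ ($s{\left(q \right)} = 8 \cdot \frac{1}{8} = 1$)
$N s{\left(n{\left(0,-4 \right)} \right)} + \left(- \frac{15}{24} + \frac{19}{3}\right) = \left(- \frac{183}{26}\right) 1 + \left(- \frac{15}{24} + \frac{19}{3}\right) = - \frac{183}{26} + \left(\left(-15\right) \frac{1}{24} + 19 \cdot \frac{1}{3}\right) = - \frac{183}{26} + \left(- \frac{5}{8} + \frac{19}{3}\right) = - \frac{183}{26} + \frac{137}{24} = - \frac{415}{312}$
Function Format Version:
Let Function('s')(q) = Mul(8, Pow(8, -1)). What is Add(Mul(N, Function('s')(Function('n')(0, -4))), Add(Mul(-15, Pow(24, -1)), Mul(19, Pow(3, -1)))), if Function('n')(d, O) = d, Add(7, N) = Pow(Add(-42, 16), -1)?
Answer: Rational(-415, 312) ≈ -1.3301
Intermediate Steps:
N = Rational(-183, 26) (N = Add(-7, Pow(Add(-42, 16), -1)) = Add(-7, Pow(-26, -1)) = Add(-7, Rational(-1, 26)) = Rational(-183, 26) ≈ -7.0385)
Function('s')(q) = 1 (Function('s')(q) = Mul(8, Rational(1, 8)) = 1)
Add(Mul(N, Function('s')(Function('n')(0, -4))), Add(Mul(-15, Pow(24, -1)), Mul(19, Pow(3, -1)))) = Add(Mul(Rational(-183, 26), 1), Add(Mul(-15, Pow(24, -1)), Mul(19, Pow(3, -1)))) = Add(Rational(-183, 26), Add(Mul(-15, Rational(1, 24)), Mul(19, Rational(1, 3)))) = Add(Rational(-183, 26), Add(Rational(-5, 8), Rational(19, 3))) = Add(Rational(-183, 26), Rational(137, 24)) = Rational(-415, 312)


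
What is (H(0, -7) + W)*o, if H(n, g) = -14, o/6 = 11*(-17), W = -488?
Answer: 563244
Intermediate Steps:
o = -1122 (o = 6*(11*(-17)) = 6*(-187) = -1122)
(H(0, -7) + W)*o = (-14 - 488)*(-1122) = -502*(-1122) = 563244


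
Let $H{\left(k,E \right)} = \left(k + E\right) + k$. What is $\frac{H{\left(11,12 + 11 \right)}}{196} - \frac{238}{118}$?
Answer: $- \frac{20669}{11564} \approx -1.7874$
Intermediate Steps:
$H{\left(k,E \right)} = E + 2 k$ ($H{\left(k,E \right)} = \left(E + k\right) + k = E + 2 k$)
$\frac{H{\left(11,12 + 11 \right)}}{196} - \frac{238}{118} = \frac{\left(12 + 11\right) + 2 \cdot 11}{196} - \frac{238}{118} = \left(23 + 22\right) \frac{1}{196} - \frac{119}{59} = 45 \cdot \frac{1}{196} - \frac{119}{59} = \frac{45}{196} - \frac{119}{59} = - \frac{20669}{11564}$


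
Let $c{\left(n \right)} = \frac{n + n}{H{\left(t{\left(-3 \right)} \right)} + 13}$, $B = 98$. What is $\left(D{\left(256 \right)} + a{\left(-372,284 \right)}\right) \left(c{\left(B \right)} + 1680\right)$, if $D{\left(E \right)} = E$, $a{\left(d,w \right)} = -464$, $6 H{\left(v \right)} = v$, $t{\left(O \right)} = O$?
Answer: $- \frac{8817536}{25} \approx -3.527 \cdot 10^{5}$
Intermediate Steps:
$H{\left(v \right)} = \frac{v}{6}$
$c{\left(n \right)} = \frac{4 n}{25}$ ($c{\left(n \right)} = \frac{n + n}{\frac{1}{6} \left(-3\right) + 13} = \frac{2 n}{- \frac{1}{2} + 13} = \frac{2 n}{\frac{25}{2}} = 2 n \frac{2}{25} = \frac{4 n}{25}$)
$\left(D{\left(256 \right)} + a{\left(-372,284 \right)}\right) \left(c{\left(B \right)} + 1680\right) = \left(256 - 464\right) \left(\frac{4}{25} \cdot 98 + 1680\right) = - 208 \left(\frac{392}{25} + 1680\right) = \left(-208\right) \frac{42392}{25} = - \frac{8817536}{25}$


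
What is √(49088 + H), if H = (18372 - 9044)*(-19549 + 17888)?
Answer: 12*I*√107255 ≈ 3930.0*I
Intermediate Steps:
H = -15493808 (H = 9328*(-1661) = -15493808)
√(49088 + H) = √(49088 - 15493808) = √(-15444720) = 12*I*√107255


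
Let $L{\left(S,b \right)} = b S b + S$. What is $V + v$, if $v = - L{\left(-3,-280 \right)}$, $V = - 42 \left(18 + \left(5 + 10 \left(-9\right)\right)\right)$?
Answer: $238017$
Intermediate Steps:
$L{\left(S,b \right)} = S + S b^{2}$ ($L{\left(S,b \right)} = S b b + S = S b^{2} + S = S + S b^{2}$)
$V = 2814$ ($V = - 42 \left(18 + \left(5 - 90\right)\right) = - 42 \left(18 - 85\right) = \left(-42\right) \left(-67\right) = 2814$)
$v = 235203$ ($v = - \left(-3\right) \left(1 + \left(-280\right)^{2}\right) = - \left(-3\right) \left(1 + 78400\right) = - \left(-3\right) 78401 = \left(-1\right) \left(-235203\right) = 235203$)
$V + v = 2814 + 235203 = 238017$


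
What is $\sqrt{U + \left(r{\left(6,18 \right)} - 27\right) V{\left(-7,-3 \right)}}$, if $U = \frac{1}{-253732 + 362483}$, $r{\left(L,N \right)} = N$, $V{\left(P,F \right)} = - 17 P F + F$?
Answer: $\frac{\sqrt{38318767311991}}{108751} \approx 56.921$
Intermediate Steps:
$V{\left(P,F \right)} = F - 17 F P$ ($V{\left(P,F \right)} = - 17 F P + F = F - 17 F P$)
$U = \frac{1}{108751} \approx 9.1953 \cdot 10^{-6}$
$\sqrt{U + \left(r{\left(6,18 \right)} - 27\right) V{\left(-7,-3 \right)}} = \sqrt{\frac{1}{108751} + \left(18 - 27\right) \left(- 3 \left(1 - -119\right)\right)} = \sqrt{\frac{1}{108751} - 9 \left(- 3 \left(1 + 119\right)\right)} = \sqrt{\frac{1}{108751} - 9 \left(\left(-3\right) 120\right)} = \sqrt{\frac{1}{108751} - -3240} = \sqrt{\frac{1}{108751} + 3240} = \sqrt{\frac{352353241}{108751}} = \frac{\sqrt{38318767311991}}{108751}$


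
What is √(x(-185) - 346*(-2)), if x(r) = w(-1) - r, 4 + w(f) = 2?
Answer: 5*√35 ≈ 29.580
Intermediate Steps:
w(f) = -2 (w(f) = -4 + 2 = -2)
x(r) = -2 - r
√(x(-185) - 346*(-2)) = √((-2 - 1*(-185)) - 346*(-2)) = √((-2 + 185) + 692) = √(183 + 692) = √875 = 5*√35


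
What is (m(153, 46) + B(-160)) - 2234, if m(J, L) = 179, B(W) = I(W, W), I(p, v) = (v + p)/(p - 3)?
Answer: -334645/163 ≈ -2053.0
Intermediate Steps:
I(p, v) = (p + v)/(-3 + p)
B(W) = 2*W/(-3 + W) (B(W) = (W + W)/(-3 + W) = (2*W)/(-3 + W) = 2*W/(-3 + W))
(m(153, 46) + B(-160)) - 2234 = (179 + 2*(-160)/(-3 - 160)) - 2234 = (179 + 2*(-160)/(-163)) - 2234 = (179 + 2*(-160)*(-1/163)) - 2234 = (179 + 320/163) - 2234 = 29497/163 - 2234 = -334645/163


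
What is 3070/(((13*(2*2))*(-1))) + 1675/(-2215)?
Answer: -688715/11518 ≈ -59.795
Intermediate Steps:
3070/(((13*(2*2))*(-1))) + 1675/(-2215) = 3070/(((13*4)*(-1))) + 1675*(-1/2215) = 3070/((52*(-1))) - 335/443 = 3070/(-52) - 335/443 = 3070*(-1/52) - 335/443 = -1535/26 - 335/443 = -688715/11518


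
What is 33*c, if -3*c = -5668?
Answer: 62348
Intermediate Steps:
c = 5668/3 (c = -⅓*(-5668) = 5668/3 ≈ 1889.3)
33*c = 33*(5668/3) = 62348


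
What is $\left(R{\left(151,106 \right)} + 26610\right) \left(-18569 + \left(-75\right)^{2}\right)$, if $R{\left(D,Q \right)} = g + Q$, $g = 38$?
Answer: $-346303776$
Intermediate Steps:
$R{\left(D,Q \right)} = 38 + Q$
$\left(R{\left(151,106 \right)} + 26610\right) \left(-18569 + \left(-75\right)^{2}\right) = \left(\left(38 + 106\right) + 26610\right) \left(-18569 + \left(-75\right)^{2}\right) = \left(144 + 26610\right) \left(-18569 + 5625\right) = 26754 \left(-12944\right) = -346303776$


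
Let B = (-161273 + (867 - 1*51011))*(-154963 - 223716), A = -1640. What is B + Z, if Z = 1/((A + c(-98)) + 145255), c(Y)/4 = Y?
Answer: 11466315671174890/143223 ≈ 8.0059e+10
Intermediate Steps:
c(Y) = 4*Y
Z = 1/143223 (Z = 1/((-1640 + 4*(-98)) + 145255) = 1/((-1640 - 392) + 145255) = 1/(-2032 + 145255) = 1/143223 ≈ 6.9821e-6)
B = 80059178143 (B = (-161273 + (867 - 51011))*(-378679) = (-161273 - 50144)*(-378679) = -211417*(-378679) = 80059178143)
B + Z = 80059178143 + 1/143223 = 11466315671174890/143223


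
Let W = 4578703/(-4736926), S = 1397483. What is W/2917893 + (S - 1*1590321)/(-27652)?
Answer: 333172059456717241/47775201079277067 ≈ 6.9737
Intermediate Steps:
W = -4578703/4736926 (W = 4578703*(-1/4736926) = -4578703/4736926 ≈ -0.96660)
W/2917893 + (S - 1*1590321)/(-27652) = -4578703/4736926/2917893 + (1397483 - 1*1590321)/(-27652) = -4578703/4736926*1/2917893 + (1397483 - 1590321)*(-1/27652) = -4578703/13821843216918 - 192838*(-1/27652) = -4578703/13821843216918 + 96419/13826 = 333172059456717241/47775201079277067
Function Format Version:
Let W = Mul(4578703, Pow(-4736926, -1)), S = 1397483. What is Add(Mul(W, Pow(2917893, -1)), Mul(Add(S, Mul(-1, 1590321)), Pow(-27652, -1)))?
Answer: Rational(333172059456717241, 47775201079277067) ≈ 6.9737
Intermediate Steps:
W = Rational(-4578703, 4736926) (W = Mul(4578703, Rational(-1, 4736926)) = Rational(-4578703, 4736926) ≈ -0.96660)
Add(Mul(W, Pow(2917893, -1)), Mul(Add(S, Mul(-1, 1590321)), Pow(-27652, -1))) = Add(Mul(Rational(-4578703, 4736926), Pow(2917893, -1)), Mul(Add(1397483, Mul(-1, 1590321)), Pow(-27652, -1))) = Add(Mul(Rational(-4578703, 4736926), Rational(1, 2917893)), Mul(Add(1397483, -1590321), Rational(-1, 27652))) = Add(Rational(-4578703, 13821843216918), Mul(-192838, Rational(-1, 27652))) = Add(Rational(-4578703, 13821843216918), Rational(96419, 13826)) = Rational(333172059456717241, 47775201079277067)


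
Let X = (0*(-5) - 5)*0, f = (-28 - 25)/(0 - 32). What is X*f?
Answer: 0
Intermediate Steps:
f = 53/32 (f = -53/(-32) = -53*(-1/32) = 53/32 ≈ 1.6563)
X = 0 (X = (0 - 5)*0 = -5*0 = 0)
X*f = 0*(53/32) = 0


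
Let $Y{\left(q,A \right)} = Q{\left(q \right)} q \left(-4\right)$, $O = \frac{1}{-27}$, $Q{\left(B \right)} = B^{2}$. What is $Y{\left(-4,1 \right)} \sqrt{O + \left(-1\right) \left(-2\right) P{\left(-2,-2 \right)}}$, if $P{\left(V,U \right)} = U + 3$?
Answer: $\frac{256 \sqrt{159}}{9} \approx 358.67$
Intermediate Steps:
$P{\left(V,U \right)} = 3 + U$
$O = - \frac{1}{27} \approx -0.037037$
$Y{\left(q,A \right)} = - 4 q^{3}$ ($Y{\left(q,A \right)} = q^{2} q \left(-4\right) = q^{3} \left(-4\right) = - 4 q^{3}$)
$Y{\left(-4,1 \right)} \sqrt{O + \left(-1\right) \left(-2\right) P{\left(-2,-2 \right)}} = - 4 \left(-4\right)^{3} \sqrt{- \frac{1}{27} + \left(-1\right) \left(-2\right) \left(3 - 2\right)} = \left(-4\right) \left(-64\right) \sqrt{- \frac{1}{27} + 2 \cdot 1} = 256 \sqrt{- \frac{1}{27} + 2} = 256 \sqrt{\frac{53}{27}} = 256 \frac{\sqrt{159}}{9} = \frac{256 \sqrt{159}}{9}$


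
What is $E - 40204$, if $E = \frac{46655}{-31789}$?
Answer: $- \frac{1278091611}{31789} \approx -40205.0$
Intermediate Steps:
$E = - \frac{46655}{31789}$ ($E = 46655 \left(- \frac{1}{31789}\right) = - \frac{46655}{31789} \approx -1.4676$)
$E - 40204 = - \frac{46655}{31789} - 40204 = - \frac{1278091611}{31789}$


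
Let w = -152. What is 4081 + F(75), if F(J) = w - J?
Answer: 3854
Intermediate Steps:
F(J) = -152 - J
4081 + F(75) = 4081 + (-152 - 1*75) = 4081 + (-152 - 75) = 4081 - 227 = 3854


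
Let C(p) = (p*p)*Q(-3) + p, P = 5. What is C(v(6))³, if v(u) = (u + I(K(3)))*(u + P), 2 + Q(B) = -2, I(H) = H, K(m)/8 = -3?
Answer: -3870928350318744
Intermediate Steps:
K(m) = -24 (K(m) = 8*(-3) = -24)
Q(B) = -4 (Q(B) = -2 - 2 = -4)
v(u) = (-24 + u)*(5 + u) (v(u) = (u - 24)*(u + 5) = (-24 + u)*(5 + u))
C(p) = p - 4*p² (C(p) = (p*p)*(-4) + p = p²*(-4) + p = -4*p² + p = p - 4*p²)
C(v(6))³ = ((-120 + 6² - 19*6)*(1 - 4*(-120 + 6² - 19*6)))³ = ((-120 + 36 - 114)*(1 - 4*(-120 + 36 - 114)))³ = (-198*(1 - 4*(-198)))³ = (-198*(1 + 792))³ = (-198*793)³ = (-157014)³ = -3870928350318744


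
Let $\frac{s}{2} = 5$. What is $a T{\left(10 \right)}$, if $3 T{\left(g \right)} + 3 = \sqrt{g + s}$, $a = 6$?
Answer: $-6 + 4 \sqrt{5} \approx 2.9443$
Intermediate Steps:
$s = 10$ ($s = 2 \cdot 5 = 10$)
$T{\left(g \right)} = -1 + \frac{\sqrt{10 + g}}{3}$ ($T{\left(g \right)} = -1 + \frac{\sqrt{g + 10}}{3} = -1 + \frac{\sqrt{10 + g}}{3}$)
$a T{\left(10 \right)} = 6 \left(-1 + \frac{\sqrt{10 + 10}}{3}\right) = 6 \left(-1 + \frac{\sqrt{20}}{3}\right) = 6 \left(-1 + \frac{2 \sqrt{5}}{3}\right) = -6 + 4 \sqrt{5}$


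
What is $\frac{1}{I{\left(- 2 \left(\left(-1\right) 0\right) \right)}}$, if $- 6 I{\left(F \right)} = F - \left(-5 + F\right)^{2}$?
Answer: $\frac{6}{25} \approx 0.24$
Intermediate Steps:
$I{\left(F \right)} = - \frac{F}{6} + \frac{\left(-5 + F\right)^{2}}{6}$ ($I{\left(F \right)} = - \frac{F - \left(-5 + F\right)^{2}}{6} = - \frac{F}{6} + \frac{\left(-5 + F\right)^{2}}{6}$)
$\frac{1}{I{\left(- 2 \left(\left(-1\right) 0\right) \right)}} = \frac{1}{- \frac{\left(-2\right) \left(\left(-1\right) 0\right)}{6} + \frac{\left(-5 - 2 \left(\left(-1\right) 0\right)\right)^{2}}{6}} = \frac{1}{- \frac{\left(-2\right) 0}{6} + \frac{\left(-5 - 0\right)^{2}}{6}} = \frac{1}{\left(- \frac{1}{6}\right) 0 + \frac{\left(-5 + 0\right)^{2}}{6}} = \frac{1}{0 + \frac{\left(-5\right)^{2}}{6}} = \frac{1}{0 + \frac{1}{6} \cdot 25} = \frac{1}{0 + \frac{25}{6}} = \frac{1}{\frac{25}{6}} = \frac{6}{25}$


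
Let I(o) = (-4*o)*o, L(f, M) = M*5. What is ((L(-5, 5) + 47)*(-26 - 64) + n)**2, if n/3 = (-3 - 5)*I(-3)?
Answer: 31539456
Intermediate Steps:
L(f, M) = 5*M
I(o) = -4*o**2
n = 864 (n = 3*((-3 - 5)*(-4*(-3)**2)) = 3*(-(-32)*9) = 3*(-8*(-36)) = 3*288 = 864)
((L(-5, 5) + 47)*(-26 - 64) + n)**2 = ((5*5 + 47)*(-26 - 64) + 864)**2 = ((25 + 47)*(-90) + 864)**2 = (72*(-90) + 864)**2 = (-6480 + 864)**2 = (-5616)**2 = 31539456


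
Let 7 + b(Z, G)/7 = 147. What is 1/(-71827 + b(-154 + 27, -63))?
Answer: -1/70847 ≈ -1.4115e-5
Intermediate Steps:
b(Z, G) = 980 (b(Z, G) = -49 + 7*147 = -49 + 1029 = 980)
1/(-71827 + b(-154 + 27, -63)) = 1/(-71827 + 980) = 1/(-70847) = -1/70847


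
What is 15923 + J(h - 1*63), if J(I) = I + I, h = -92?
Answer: 15613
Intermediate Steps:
J(I) = 2*I
15923 + J(h - 1*63) = 15923 + 2*(-92 - 1*63) = 15923 + 2*(-92 - 63) = 15923 + 2*(-155) = 15923 - 310 = 15613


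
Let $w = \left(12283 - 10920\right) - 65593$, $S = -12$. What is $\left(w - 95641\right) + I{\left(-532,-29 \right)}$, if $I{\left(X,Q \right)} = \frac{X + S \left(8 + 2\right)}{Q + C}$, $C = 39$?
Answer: $- \frac{799681}{5} \approx -1.5994 \cdot 10^{5}$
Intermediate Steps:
$w = -64230$ ($w = \left(12283 - 10920\right) - 65593 = 1363 - 65593 = -64230$)
$I{\left(X,Q \right)} = \frac{-120 + X}{39 + Q}$ ($I{\left(X,Q \right)} = \frac{X - 12 \left(8 + 2\right)}{Q + 39} = \frac{X - 120}{39 + Q} = \frac{-120 + X}{39 + Q}$)
$\left(w - 95641\right) + I{\left(-532,-29 \right)} = \left(-64230 - 95641\right) + \frac{-120 - 532}{39 - 29} = -159871 + \frac{1}{10} \left(-652\right) = -159871 - \frac{326}{5} = - \frac{799681}{5}$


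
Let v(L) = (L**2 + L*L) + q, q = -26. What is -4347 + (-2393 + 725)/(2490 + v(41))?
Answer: -4221215/971 ≈ -4347.3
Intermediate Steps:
v(L) = -26 + 2*L**2 (v(L) = (L**2 + L*L) - 26 = (L**2 + L**2) - 26 = 2*L**2 - 26 = -26 + 2*L**2)
-4347 + (-2393 + 725)/(2490 + v(41)) = -4347 + (-2393 + 725)/(2490 + (-26 + 2*41**2)) = -4347 - 1668/(2490 + (-26 + 2*1681)) = -4347 - 1668/(2490 + (-26 + 3362)) = -4347 - 1668/(2490 + 3336) = -4347 - 1668/5826 = -4347 - 1668*1/5826 = -4347 - 278/971 = -4221215/971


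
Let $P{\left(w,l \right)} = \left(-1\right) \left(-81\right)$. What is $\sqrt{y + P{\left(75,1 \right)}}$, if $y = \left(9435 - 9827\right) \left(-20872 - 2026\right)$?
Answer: $13 \sqrt{53113} \approx 2996.0$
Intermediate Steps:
$P{\left(w,l \right)} = 81$
$y = 8976016$ ($y = \left(-392\right) \left(-22898\right) = 8976016$)
$\sqrt{y + P{\left(75,1 \right)}} = \sqrt{8976016 + 81} = \sqrt{8976097} = 13 \sqrt{53113}$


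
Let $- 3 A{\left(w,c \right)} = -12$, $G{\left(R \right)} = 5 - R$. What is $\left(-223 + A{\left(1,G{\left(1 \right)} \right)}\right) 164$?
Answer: $-35916$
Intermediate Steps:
$A{\left(w,c \right)} = 4$ ($A{\left(w,c \right)} = \left(- \frac{1}{3}\right) \left(-12\right) = 4$)
$\left(-223 + A{\left(1,G{\left(1 \right)} \right)}\right) 164 = \left(-223 + 4\right) 164 = \left(-219\right) 164 = -35916$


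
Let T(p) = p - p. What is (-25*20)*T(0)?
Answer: 0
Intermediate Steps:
T(p) = 0
(-25*20)*T(0) = -25*20*0 = -500*0 = 0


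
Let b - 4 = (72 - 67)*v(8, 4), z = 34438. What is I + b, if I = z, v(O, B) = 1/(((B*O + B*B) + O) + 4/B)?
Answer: 1963199/57 ≈ 34442.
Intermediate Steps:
v(O, B) = 1/(O + B**2 + 4/B + B*O) (v(O, B) = 1/(((B*O + B**2) + O) + 4/B) = 1/(((B**2 + B*O) + O) + 4/B) = 1/((O + B**2 + B*O) + 4/B) = 1/(O + B**2 + 4/B + B*O))
b = 233/57 (b = 4 + (72 - 67)*(4/(4 + 4**3 + 4*8 + 8*4**2)) = 4 + 5*(4/(4 + 64 + 32 + 8*16)) = 4 + 5*(4/(4 + 64 + 32 + 128)) = 4 + 5*(4/228) = 4 + 5*(4*(1/228)) = 4 + 5*(1/57) = 4 + 5/57 = 233/57 ≈ 4.0877)
I = 34438
I + b = 34438 + 233/57 = 1963199/57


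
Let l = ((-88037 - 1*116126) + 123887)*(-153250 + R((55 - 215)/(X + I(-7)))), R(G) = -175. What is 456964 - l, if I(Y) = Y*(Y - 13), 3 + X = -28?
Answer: -12315888336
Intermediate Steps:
X = -31 (X = -3 - 28 = -31)
I(Y) = Y*(-13 + Y)
l = 12316345300 (l = ((-88037 - 1*116126) + 123887)*(-153250 - 175) = ((-88037 - 116126) + 123887)*(-153425) = (-204163 + 123887)*(-153425) = -80276*(-153425) = 12316345300)
456964 - l = 456964 - 1*12316345300 = 456964 - 12316345300 = -12315888336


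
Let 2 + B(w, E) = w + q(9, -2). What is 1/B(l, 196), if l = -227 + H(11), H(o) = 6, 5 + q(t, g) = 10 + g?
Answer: -1/220 ≈ -0.0045455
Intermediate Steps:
q(t, g) = 5 + g (q(t, g) = -5 + (10 + g) = 5 + g)
l = -221 (l = -227 + 6 = -221)
B(w, E) = 1 + w (B(w, E) = -2 + (w + (5 - 2)) = -2 + (w + 3) = -2 + (3 + w) = 1 + w)
1/B(l, 196) = 1/(1 - 221) = 1/(-220) = -1/220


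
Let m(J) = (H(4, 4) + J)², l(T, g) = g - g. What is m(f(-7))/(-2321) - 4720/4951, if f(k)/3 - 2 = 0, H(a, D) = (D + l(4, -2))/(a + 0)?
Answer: -11197719/11491271 ≈ -0.97445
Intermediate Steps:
l(T, g) = 0
H(a, D) = D/a (H(a, D) = (D + 0)/(a + 0) = D/a)
f(k) = 6 (f(k) = 6 + 3*0 = 6 + 0 = 6)
m(J) = (1 + J)² (m(J) = (4/4 + J)² = (4*(¼) + J)² = (1 + J)²)
m(f(-7))/(-2321) - 4720/4951 = (1 + 6)²/(-2321) - 4720/4951 = 7²*(-1/2321) - 4720*1/4951 = 49*(-1/2321) - 4720/4951 = -49/2321 - 4720/4951 = -11197719/11491271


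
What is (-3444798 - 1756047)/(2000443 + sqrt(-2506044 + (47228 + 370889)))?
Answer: -3467997991445/1333924761392 + 1733615*I*sqrt(2087927)/1333924761392 ≈ -2.5998 + 0.0018779*I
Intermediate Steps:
(-3444798 - 1756047)/(2000443 + sqrt(-2506044 + (47228 + 370889))) = -5200845/(2000443 + sqrt(-2506044 + 418117)) = -5200845/(2000443 + sqrt(-2087927)) = -5200845/(2000443 + I*sqrt(2087927))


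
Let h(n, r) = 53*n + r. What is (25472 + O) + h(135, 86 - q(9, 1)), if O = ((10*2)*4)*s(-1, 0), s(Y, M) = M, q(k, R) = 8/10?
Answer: 163561/5 ≈ 32712.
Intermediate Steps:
q(k, R) = ⅘ (q(k, R) = 8*(⅒) = ⅘)
h(n, r) = r + 53*n
O = 0 (O = ((10*2)*4)*0 = (20*4)*0 = 80*0 = 0)
(25472 + O) + h(135, 86 - q(9, 1)) = (25472 + 0) + ((86 - 1*⅘) + 53*135) = 25472 + ((86 - ⅘) + 7155) = 25472 + (426/5 + 7155) = 25472 + 36201/5 = 163561/5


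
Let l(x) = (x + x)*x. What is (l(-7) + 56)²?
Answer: 23716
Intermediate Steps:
l(x) = 2*x² (l(x) = (2*x)*x = 2*x²)
(l(-7) + 56)² = (2*(-7)² + 56)² = (2*49 + 56)² = (98 + 56)² = 154² = 23716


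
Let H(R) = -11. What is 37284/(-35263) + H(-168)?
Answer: -425177/35263 ≈ -12.057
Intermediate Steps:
37284/(-35263) + H(-168) = 37284/(-35263) - 11 = 37284*(-1/35263) - 11 = -37284/35263 - 11 = -425177/35263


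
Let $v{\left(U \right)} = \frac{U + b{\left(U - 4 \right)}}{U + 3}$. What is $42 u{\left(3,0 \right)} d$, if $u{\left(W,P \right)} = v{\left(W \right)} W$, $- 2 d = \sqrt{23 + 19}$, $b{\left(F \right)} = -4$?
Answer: $\frac{21 \sqrt{42}}{2} \approx 68.048$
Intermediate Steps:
$v{\left(U \right)} = \frac{-4 + U}{3 + U}$ ($v{\left(U \right)} = \frac{U - 4}{U + 3} = \frac{-4 + U}{3 + U}$)
$d = - \frac{\sqrt{42}}{2}$ ($d = - \frac{\sqrt{23 + 19}}{2} = - \frac{\sqrt{42}}{2} \approx -3.2404$)
$u{\left(W,P \right)} = \frac{W \left(-4 + W\right)}{3 + W}$ ($u{\left(W,P \right)} = \frac{-4 + W}{3 + W} W = \frac{W \left(-4 + W\right)}{3 + W}$)
$42 u{\left(3,0 \right)} d = 42 \frac{3 \left(-4 + 3\right)}{3 + 3} \left(- \frac{\sqrt{42}}{2}\right) = 42 \cdot 3 \cdot \frac{1}{6} \left(-1\right) \left(- \frac{\sqrt{42}}{2}\right) = 42 \left(- \frac{1}{2}\right) \left(- \frac{\sqrt{42}}{2}\right) = - 21 \left(- \frac{\sqrt{42}}{2}\right) = \frac{21 \sqrt{42}}{2}$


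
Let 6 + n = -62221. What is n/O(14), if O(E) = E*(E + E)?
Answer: -62227/392 ≈ -158.74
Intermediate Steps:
n = -62227 (n = -6 - 62221 = -62227)
O(E) = 2*E**2 (O(E) = E*(2*E) = 2*E**2)
n/O(14) = -62227/(2*14**2) = -62227/(2*196) = -62227/392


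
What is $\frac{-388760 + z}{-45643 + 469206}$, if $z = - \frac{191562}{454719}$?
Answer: $- \frac{58925583334}{64200714599} \approx -0.91783$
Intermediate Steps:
$z = - \frac{63854}{151573}$ ($z = \left(-191562\right) \frac{1}{454719} = - \frac{63854}{151573} \approx -0.42128$)
$\frac{-388760 + z}{-45643 + 469206} = \frac{-388760 - \frac{63854}{151573}}{-45643 + 469206} = - \frac{58925583334}{151573 \cdot 423563} = \left(- \frac{58925583334}{151573}\right) \frac{1}{423563} = - \frac{58925583334}{64200714599}$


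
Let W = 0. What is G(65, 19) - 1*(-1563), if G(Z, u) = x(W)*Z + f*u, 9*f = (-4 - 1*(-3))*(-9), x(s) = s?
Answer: 1582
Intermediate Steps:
f = 1 (f = ((-4 - 1*(-3))*(-9))/9 = ((-4 + 3)*(-9))/9 = (-1*(-9))/9 = (1/9)*9 = 1)
G(Z, u) = u (G(Z, u) = 0*Z + 1*u = 0 + u = u)
G(65, 19) - 1*(-1563) = 19 - 1*(-1563) = 19 + 1563 = 1582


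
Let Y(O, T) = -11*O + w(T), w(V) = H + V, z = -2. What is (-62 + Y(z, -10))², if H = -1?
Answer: 2601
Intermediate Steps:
w(V) = -1 + V
Y(O, T) = -1 + T - 11*O (Y(O, T) = -11*O + (-1 + T) = -1 + T - 11*O)
(-62 + Y(z, -10))² = (-62 + (-1 - 10 - 11*(-2)))² = (-62 + (-1 - 10 + 22))² = (-62 + 11)² = (-51)² = 2601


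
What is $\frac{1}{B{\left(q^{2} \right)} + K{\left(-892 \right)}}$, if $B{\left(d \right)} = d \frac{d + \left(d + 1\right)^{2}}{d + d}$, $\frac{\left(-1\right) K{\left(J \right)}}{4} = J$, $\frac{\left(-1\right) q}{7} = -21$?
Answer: $\frac{2}{467020845} \approx 4.2825 \cdot 10^{-9}$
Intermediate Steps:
$q = 147$ ($q = \left(-7\right) \left(-21\right) = 147$)
$K{\left(J \right)} = - 4 J$
$B{\left(d \right)} = \frac{d}{2} + \frac{\left(1 + d\right)^{2}}{2}$ ($B{\left(d \right)} = d \frac{d + \left(1 + d\right)^{2}}{2 d} = \frac{d}{2} + \frac{\left(1 + d\right)^{2}}{2}$)
$\frac{1}{B{\left(q^{2} \right)} + K{\left(-892 \right)}} = \frac{1}{\left(\frac{147^{2}}{2} + \frac{\left(1 + 147^{2}\right)^{2}}{2}\right) - -3568} = \frac{1}{\left(\frac{1}{2} \cdot 21609 + \frac{\left(1 + 21609\right)^{2}}{2}\right) + 3568} = \frac{1}{\left(\frac{21609}{2} + \frac{21610^{2}}{2}\right) + 3568} = \frac{1}{\left(\frac{21609}{2} + \frac{1}{2} \cdot 466992100\right) + 3568} = \frac{1}{\left(\frac{21609}{2} + 233496050\right) + 3568} = \frac{1}{\frac{467013709}{2} + 3568} = \frac{1}{\frac{467020845}{2}} = \frac{2}{467020845}$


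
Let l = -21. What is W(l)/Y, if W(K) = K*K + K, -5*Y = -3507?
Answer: 100/167 ≈ 0.59880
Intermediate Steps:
Y = 3507/5 (Y = -⅕*(-3507) = 3507/5 ≈ 701.40)
W(K) = K + K² (W(K) = K² + K = K + K²)
W(l)/Y = (-21*(1 - 21))/(3507/5) = -21*(-20)*(5/3507) = 420*(5/3507) = 100/167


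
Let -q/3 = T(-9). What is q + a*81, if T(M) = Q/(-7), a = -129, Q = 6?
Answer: -73125/7 ≈ -10446.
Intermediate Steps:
T(M) = -6/7 (T(M) = 6/(-7) = 6*(-⅐) = -6/7)
q = 18/7 (q = -3*(-6/7) = 18/7 ≈ 2.5714)
q + a*81 = 18/7 - 129*81 = 18/7 - 10449 = -73125/7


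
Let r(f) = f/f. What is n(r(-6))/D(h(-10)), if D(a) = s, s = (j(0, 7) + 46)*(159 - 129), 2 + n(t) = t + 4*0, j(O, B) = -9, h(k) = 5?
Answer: -1/1110 ≈ -0.00090090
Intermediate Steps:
r(f) = 1
n(t) = -2 + t (n(t) = -2 + (t + 4*0) = -2 + (t + 0) = -2 + t)
s = 1110 (s = (-9 + 46)*(159 - 129) = 37*30 = 1110)
D(a) = 1110
n(r(-6))/D(h(-10)) = (-2 + 1)/1110 = -1*1/1110 = -1/1110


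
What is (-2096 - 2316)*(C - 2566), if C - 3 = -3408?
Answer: 26344052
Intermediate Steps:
C = -3405 (C = 3 - 3408 = -3405)
(-2096 - 2316)*(C - 2566) = (-2096 - 2316)*(-3405 - 2566) = -4412*(-5971) = 26344052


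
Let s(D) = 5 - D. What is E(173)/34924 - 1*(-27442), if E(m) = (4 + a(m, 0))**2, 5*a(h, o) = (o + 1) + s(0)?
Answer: 5989902719/218275 ≈ 27442.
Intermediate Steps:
a(h, o) = 6/5 + o/5 (a(h, o) = ((o + 1) + (5 - 1*0))/5 = ((1 + o) + (5 + 0))/5 = ((1 + o) + 5)/5 = (6 + o)/5 = 6/5 + o/5)
E(m) = 676/25 (E(m) = (4 + (6/5 + (1/5)*0))**2 = (4 + (6/5 + 0))**2 = (4 + 6/5)**2 = (26/5)**2 = 676/25)
E(173)/34924 - 1*(-27442) = (676/25)/34924 - 1*(-27442) = (676/25)*(1/34924) + 27442 = 169/218275 + 27442 = 5989902719/218275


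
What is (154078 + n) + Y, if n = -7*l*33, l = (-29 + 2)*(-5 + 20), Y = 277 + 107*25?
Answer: 250585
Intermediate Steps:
Y = 2952 (Y = 277 + 2675 = 2952)
l = -405 (l = -27*15 = -405)
n = 93555 (n = -7*(-405)*33 = 2835*33 = 93555)
(154078 + n) + Y = (154078 + 93555) + 2952 = 247633 + 2952 = 250585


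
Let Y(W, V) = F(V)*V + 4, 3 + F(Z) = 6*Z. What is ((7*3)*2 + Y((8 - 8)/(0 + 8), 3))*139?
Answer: 12649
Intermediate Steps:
F(Z) = -3 + 6*Z
Y(W, V) = 4 + V*(-3 + 6*V) (Y(W, V) = (-3 + 6*V)*V + 4 = V*(-3 + 6*V) + 4 = 4 + V*(-3 + 6*V))
((7*3)*2 + Y((8 - 8)/(0 + 8), 3))*139 = ((7*3)*2 + (4 + 3*3*(-1 + 2*3)))*139 = (21*2 + (4 + 3*3*(-1 + 6)))*139 = (42 + (4 + 3*3*5))*139 = (42 + (4 + 45))*139 = (42 + 49)*139 = 91*139 = 12649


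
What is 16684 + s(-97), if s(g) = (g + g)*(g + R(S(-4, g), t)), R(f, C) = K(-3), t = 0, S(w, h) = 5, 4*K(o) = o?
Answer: 71295/2 ≈ 35648.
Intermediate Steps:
K(o) = o/4
R(f, C) = -3/4 (R(f, C) = (1/4)*(-3) = -3/4)
s(g) = 2*g*(-3/4 + g) (s(g) = (g + g)*(g - 3/4) = (2*g)*(-3/4 + g) = 2*g*(-3/4 + g))
16684 + s(-97) = 16684 + (1/2)*(-97)*(-3 + 4*(-97)) = 16684 + (1/2)*(-97)*(-3 - 388) = 16684 + (1/2)*(-97)*(-391) = 16684 + 37927/2 = 71295/2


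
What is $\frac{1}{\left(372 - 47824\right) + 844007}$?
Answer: $\frac{1}{796555} \approx 1.2554 \cdot 10^{-6}$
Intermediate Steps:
$\frac{1}{\left(372 - 47824\right) + 844007} = \frac{1}{-47452 + 844007} = \frac{1}{796555}$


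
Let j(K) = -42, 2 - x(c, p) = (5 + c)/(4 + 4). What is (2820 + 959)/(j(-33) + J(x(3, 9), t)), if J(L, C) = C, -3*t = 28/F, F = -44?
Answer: -124707/1379 ≈ -90.433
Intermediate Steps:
t = 7/33 (t = -28/(3*(-44)) = -28*(-1)/(3*44) = -⅓*(-7/11) = 7/33 ≈ 0.21212)
x(c, p) = 11/8 - c/8 (x(c, p) = 2 - (5 + c)/(4 + 4) = 2 - (5 + c)/8 = 2 - (5/8 + c/8) = 2 + (-5/8 - c/8) = 11/8 - c/8)
(2820 + 959)/(j(-33) + J(x(3, 9), t)) = (2820 + 959)/(-42 + 7/33) = 3779/(-1379/33) = 3779*(-33/1379) = -124707/1379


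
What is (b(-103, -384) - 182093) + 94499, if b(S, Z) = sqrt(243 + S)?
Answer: -87594 + 2*sqrt(35) ≈ -87582.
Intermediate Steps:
(b(-103, -384) - 182093) + 94499 = (sqrt(243 - 103) - 182093) + 94499 = (sqrt(140) - 182093) + 94499 = (2*sqrt(35) - 182093) + 94499 = (-182093 + 2*sqrt(35)) + 94499 = -87594 + 2*sqrt(35)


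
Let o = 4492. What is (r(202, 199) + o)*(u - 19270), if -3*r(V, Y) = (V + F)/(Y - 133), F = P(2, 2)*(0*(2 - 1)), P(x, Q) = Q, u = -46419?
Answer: -29205789223/99 ≈ -2.9501e+8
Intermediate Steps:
F = 0 (F = 2*(0*(2 - 1)) = 2*(0*1) = 2*0 = 0)
r(V, Y) = -V/(3*(-133 + Y)) (r(V, Y) = -(V + 0)/(3*(Y - 133)) = -V/(3*(-133 + Y)))
(r(202, 199) + o)*(u - 19270) = (-1*202/(-399 + 3*199) + 4492)*(-46419 - 19270) = (-1*202/(-399 + 597) + 4492)*(-65689) = (-1*202/198 + 4492)*(-65689) = (-1*202*1/198 + 4492)*(-65689) = (-101/99 + 4492)*(-65689) = (444607/99)*(-65689) = -29205789223/99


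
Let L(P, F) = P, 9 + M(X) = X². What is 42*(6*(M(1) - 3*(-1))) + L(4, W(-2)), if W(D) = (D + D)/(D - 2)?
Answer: -1256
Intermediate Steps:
W(D) = 2*D/(-2 + D) (W(D) = (2*D)/(-2 + D) = 2*D/(-2 + D))
M(X) = -9 + X²
42*(6*(M(1) - 3*(-1))) + L(4, W(-2)) = 42*(6*((-9 + 1²) - 3*(-1))) + 4 = 42*(6*((-9 + 1) + 3)) + 4 = 42*(6*(-8 + 3)) + 4 = 42*(6*(-5)) + 4 = 42*(-30) + 4 = -1260 + 4 = -1256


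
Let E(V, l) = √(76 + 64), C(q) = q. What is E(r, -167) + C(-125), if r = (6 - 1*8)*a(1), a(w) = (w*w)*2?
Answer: -125 + 2*√35 ≈ -113.17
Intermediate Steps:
a(w) = 2*w² (a(w) = w²*2 = 2*w²)
r = -4 (r = (6 - 1*8)*(2*1²) = (6 - 8)*(2*1) = -2*2 = -4)
E(V, l) = 2*√35 (E(V, l) = √140 = 2*√35)
E(r, -167) + C(-125) = 2*√35 - 125 = -125 + 2*√35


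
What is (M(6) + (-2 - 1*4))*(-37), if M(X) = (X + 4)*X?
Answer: -1998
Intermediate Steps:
M(X) = X*(4 + X) (M(X) = (4 + X)*X = X*(4 + X))
(M(6) + (-2 - 1*4))*(-37) = (6*(4 + 6) + (-2 - 1*4))*(-37) = (6*10 + (-2 - 4))*(-37) = (60 - 6)*(-37) = 54*(-37) = -1998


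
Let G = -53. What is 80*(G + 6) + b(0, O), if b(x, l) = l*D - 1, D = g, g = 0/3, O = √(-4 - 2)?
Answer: -3761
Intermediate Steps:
O = I*√6 (O = √(-6) = I*√6 ≈ 2.4495*I)
g = 0 (g = 0*(⅓) = 0)
D = 0
b(x, l) = -1 (b(x, l) = l*0 - 1 = 0 - 1 = -1)
80*(G + 6) + b(0, O) = 80*(-53 + 6) - 1 = 80*(-47) - 1 = -3760 - 1 = -3761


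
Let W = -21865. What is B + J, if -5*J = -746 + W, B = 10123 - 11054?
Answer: 17956/5 ≈ 3591.2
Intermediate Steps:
B = -931
J = 22611/5 (J = -(-746 - 21865)/5 = -1/5*(-22611) = 22611/5 ≈ 4522.2)
B + J = -931 + 22611/5 = 17956/5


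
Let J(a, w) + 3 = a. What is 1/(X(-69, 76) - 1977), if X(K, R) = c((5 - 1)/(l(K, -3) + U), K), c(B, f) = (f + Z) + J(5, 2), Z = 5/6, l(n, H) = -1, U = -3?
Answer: -6/12259 ≈ -0.00048944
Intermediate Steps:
J(a, w) = -3 + a
Z = 5/6 (Z = 5*(1/6) = 5/6 ≈ 0.83333)
c(B, f) = 17/6 + f (c(B, f) = (f + 5/6) + (-3 + 5) = (5/6 + f) + 2 = 17/6 + f)
X(K, R) = 17/6 + K
1/(X(-69, 76) - 1977) = 1/((17/6 - 69) - 1977) = 1/(-397/6 - 1977) = 1/(-12259/6) = -6/12259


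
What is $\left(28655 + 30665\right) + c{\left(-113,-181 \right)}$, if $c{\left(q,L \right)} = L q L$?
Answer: $-3642673$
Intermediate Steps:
$c{\left(q,L \right)} = q L^{2}$ ($c{\left(q,L \right)} = L L q = q L^{2}$)
$\left(28655 + 30665\right) + c{\left(-113,-181 \right)} = \left(28655 + 30665\right) - 113 \left(-181\right)^{2} = 59320 - 3701993 = -3642673$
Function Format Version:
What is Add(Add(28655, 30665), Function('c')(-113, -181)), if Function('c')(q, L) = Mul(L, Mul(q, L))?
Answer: -3642673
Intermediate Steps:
Function('c')(q, L) = Mul(q, Pow(L, 2)) (Function('c')(q, L) = Mul(L, Mul(L, q)) = Mul(q, Pow(L, 2)))
Add(Add(28655, 30665), Function('c')(-113, -181)) = Add(Add(28655, 30665), Mul(-113, Pow(-181, 2))) = Add(59320, Mul(-113, 32761)) = Add(59320, -3701993) = -3642673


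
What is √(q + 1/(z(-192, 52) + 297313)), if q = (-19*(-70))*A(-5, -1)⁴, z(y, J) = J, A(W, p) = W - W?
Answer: √297365/297365 ≈ 0.0018338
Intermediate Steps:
A(W, p) = 0
q = 0 (q = -19*(-70)*0⁴ = 1330*0 = 0)
√(q + 1/(z(-192, 52) + 297313)) = √(0 + 1/(52 + 297313)) = √(0 + 1/297365) = √(1/297365) = √297365/297365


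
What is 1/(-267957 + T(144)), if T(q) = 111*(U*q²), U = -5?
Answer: -1/11776437 ≈ -8.4915e-8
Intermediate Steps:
T(q) = -555*q² (T(q) = 111*(-5*q²) = -555*q²)
1/(-267957 + T(144)) = 1/(-267957 - 555*144²) = 1/(-267957 - 555*20736) = 1/(-267957 - 11508480) = 1/(-11776437) = -1/11776437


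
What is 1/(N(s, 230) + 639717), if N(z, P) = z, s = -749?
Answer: 1/638968 ≈ 1.5650e-6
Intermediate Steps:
1/(N(s, 230) + 639717) = 1/(-749 + 639717) = 1/638968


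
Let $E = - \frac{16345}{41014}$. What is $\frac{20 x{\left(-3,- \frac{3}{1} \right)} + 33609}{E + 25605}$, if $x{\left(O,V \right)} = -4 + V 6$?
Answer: $\frac{1360393366}{1050147125} \approx 1.2954$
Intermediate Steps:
$x{\left(O,V \right)} = -4 + 6 V$
$E = - \frac{16345}{41014}$ ($E = \left(-16345\right) \frac{1}{41014} = - \frac{16345}{41014} \approx -0.39852$)
$\frac{20 x{\left(-3,- \frac{3}{1} \right)} + 33609}{E + 25605} = \frac{20 \left(-4 + 6 \left(- \frac{3}{1}\right)\right) + 33609}{- \frac{16345}{41014} + 25605} = \frac{20 \left(-4 + 6 \left(\left(-3\right) 1\right)\right) + 33609}{\frac{1050147125}{41014}} = \left(20 \left(-4 + 6 \left(-3\right)\right) + 33609\right) \frac{41014}{1050147125} = \left(20 \left(-4 - 18\right) + 33609\right) \frac{41014}{1050147125} = \left(20 \left(-22\right) + 33609\right) \frac{41014}{1050147125} = \left(-440 + 33609\right) \frac{41014}{1050147125} = 33169 \cdot \frac{41014}{1050147125} = \frac{1360393366}{1050147125}$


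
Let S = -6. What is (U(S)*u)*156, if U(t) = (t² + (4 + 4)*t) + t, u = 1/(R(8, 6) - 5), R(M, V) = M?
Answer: -936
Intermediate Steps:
u = ⅓ (u = 1/(8 - 5) = 1/3 = ⅓ ≈ 0.33333)
U(t) = t² + 9*t (U(t) = (t² + 8*t) + t = t² + 9*t)
(U(S)*u)*156 = (-6*(9 - 6)*(⅓))*156 = (-6*3*(⅓))*156 = -18*⅓*156 = -6*156 = -936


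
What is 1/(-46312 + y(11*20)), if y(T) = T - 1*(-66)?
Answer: -1/46026 ≈ -2.1727e-5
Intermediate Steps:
y(T) = 66 + T (y(T) = T + 66 = 66 + T)
1/(-46312 + y(11*20)) = 1/(-46312 + (66 + 11*20)) = 1/(-46312 + (66 + 220)) = 1/(-46312 + 286) = 1/(-46026) = -1/46026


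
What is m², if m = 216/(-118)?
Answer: 11664/3481 ≈ 3.3508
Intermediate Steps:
m = -108/59 (m = 216*(-1/118) = -108/59 ≈ -1.8305)
m² = (-108/59)² = 11664/3481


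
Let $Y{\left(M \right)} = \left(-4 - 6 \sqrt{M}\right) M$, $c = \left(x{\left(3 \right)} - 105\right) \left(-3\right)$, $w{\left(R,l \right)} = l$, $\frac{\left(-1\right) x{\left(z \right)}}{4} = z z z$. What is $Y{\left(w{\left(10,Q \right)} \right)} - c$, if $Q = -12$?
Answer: $-591 + 144 i \sqrt{3} \approx -591.0 + 249.42 i$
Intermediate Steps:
$x{\left(z \right)} = - 4 z^{3}$ ($x{\left(z \right)} = - 4 z z z = - 4 z^{2} z = - 4 z^{3}$)
$c = 639$ ($c = \left(- 4 \cdot 3^{3} - 105\right) \left(-3\right) = \left(\left(-4\right) 27 - 105\right) \left(-3\right) = \left(-108 - 105\right) \left(-3\right) = \left(-213\right) \left(-3\right) = 639$)
$Y{\left(M \right)} = M \left(-4 - 6 \sqrt{M}\right)$
$Y{\left(w{\left(10,Q \right)} \right)} - c = \left(- 6 \left(-12\right)^{\frac{3}{2}} - -48\right) - 639 = \left(- 6 \left(- 24 i \sqrt{3}\right) + 48\right) - 639 = \left(144 i \sqrt{3} + 48\right) - 639 = \left(48 + 144 i \sqrt{3}\right) - 639 = -591 + 144 i \sqrt{3}$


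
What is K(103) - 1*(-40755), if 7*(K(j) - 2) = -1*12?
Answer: 285287/7 ≈ 40755.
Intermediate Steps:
K(j) = 2/7 (K(j) = 2 + (-1*12)/7 = 2 + (1/7)*(-12) = 2 - 12/7 = 2/7)
K(103) - 1*(-40755) = 2/7 - 1*(-40755) = 2/7 + 40755 = 285287/7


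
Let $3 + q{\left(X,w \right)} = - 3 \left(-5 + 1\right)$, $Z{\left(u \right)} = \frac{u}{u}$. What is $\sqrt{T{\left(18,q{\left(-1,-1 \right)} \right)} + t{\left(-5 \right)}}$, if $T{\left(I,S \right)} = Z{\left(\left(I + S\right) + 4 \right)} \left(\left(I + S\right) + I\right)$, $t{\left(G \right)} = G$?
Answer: $2 \sqrt{10} \approx 6.3246$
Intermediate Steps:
$Z{\left(u \right)} = 1$
$q{\left(X,w \right)} = 9$ ($q{\left(X,w \right)} = -3 - 3 \left(-5 + 1\right) = -3 - -12 = -3 + 12 = 9$)
$T{\left(I,S \right)} = S + 2 I$ ($T{\left(I,S \right)} = 1 \left(\left(I + S\right) + I\right) = 1 \left(S + 2 I\right) = S + 2 I$)
$\sqrt{T{\left(18,q{\left(-1,-1 \right)} \right)} + t{\left(-5 \right)}} = \sqrt{\left(9 + 2 \cdot 18\right) - 5} = \sqrt{\left(9 + 36\right) - 5} = \sqrt{45 - 5} = \sqrt{40} = 2 \sqrt{10}$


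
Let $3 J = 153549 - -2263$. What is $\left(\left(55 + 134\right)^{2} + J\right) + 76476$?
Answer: $\frac{492403}{3} \approx 1.6413 \cdot 10^{5}$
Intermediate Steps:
$J = \frac{155812}{3}$ ($J = \frac{153549 - -2263}{3} = \frac{153549 + 2263}{3} = \frac{1}{3} \cdot 155812 = \frac{155812}{3} \approx 51937.0$)
$\left(\left(55 + 134\right)^{2} + J\right) + 76476 = \left(\left(55 + 134\right)^{2} + \frac{155812}{3}\right) + 76476 = \left(189^{2} + \frac{155812}{3}\right) + 76476 = \left(35721 + \frac{155812}{3}\right) + 76476 = \frac{262975}{3} + 76476 = \frac{492403}{3}$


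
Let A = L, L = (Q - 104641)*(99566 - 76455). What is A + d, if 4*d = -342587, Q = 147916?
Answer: 4000171513/4 ≈ 1.0000e+9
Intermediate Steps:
d = -342587/4 (d = (¼)*(-342587) = -342587/4 ≈ -85647.)
L = 1000128525 (L = (147916 - 104641)*(99566 - 76455) = 43275*23111 = 1000128525)
A = 1000128525
A + d = 1000128525 - 342587/4 = 4000171513/4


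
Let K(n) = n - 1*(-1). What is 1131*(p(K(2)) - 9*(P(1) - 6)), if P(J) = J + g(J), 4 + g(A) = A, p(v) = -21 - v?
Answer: 54288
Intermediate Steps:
K(n) = 1 + n (K(n) = n + 1 = 1 + n)
g(A) = -4 + A
P(J) = -4 + 2*J (P(J) = J + (-4 + J) = -4 + 2*J)
1131*(p(K(2)) - 9*(P(1) - 6)) = 1131*((-21 - (1 + 2)) - 9*((-4 + 2*1) - 6)) = 1131*((-21 - 1*3) - 9*((-4 + 2) - 6)) = 1131*((-21 - 3) - 9*(-2 - 6)) = 1131*(-24 - 9*(-8)) = 1131*(-24 + 72) = 1131*48 = 54288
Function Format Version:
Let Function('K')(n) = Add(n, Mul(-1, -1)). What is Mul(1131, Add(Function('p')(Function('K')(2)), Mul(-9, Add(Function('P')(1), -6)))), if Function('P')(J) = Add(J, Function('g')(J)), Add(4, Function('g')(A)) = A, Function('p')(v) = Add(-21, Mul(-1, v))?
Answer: 54288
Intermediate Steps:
Function('K')(n) = Add(1, n) (Function('K')(n) = Add(n, 1) = Add(1, n))
Function('g')(A) = Add(-4, A)
Function('P')(J) = Add(-4, Mul(2, J)) (Function('P')(J) = Add(J, Add(-4, J)) = Add(-4, Mul(2, J)))
Mul(1131, Add(Function('p')(Function('K')(2)), Mul(-9, Add(Function('P')(1), -6)))) = Mul(1131, Add(Add(-21, Mul(-1, Add(1, 2))), Mul(-9, Add(Add(-4, Mul(2, 1)), -6)))) = Mul(1131, Add(Add(-21, Mul(-1, 3)), Mul(-9, Add(Add(-4, 2), -6)))) = Mul(1131, Add(Add(-21, -3), Mul(-9, Add(-2, -6)))) = Mul(1131, Add(-24, Mul(-9, -8))) = Mul(1131, Add(-24, 72)) = Mul(1131, 48) = 54288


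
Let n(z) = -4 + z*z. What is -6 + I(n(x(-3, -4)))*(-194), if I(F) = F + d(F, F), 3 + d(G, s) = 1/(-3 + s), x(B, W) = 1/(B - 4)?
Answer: 11528131/8379 ≈ 1375.8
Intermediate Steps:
x(B, W) = 1/(-4 + B)
d(G, s) = -3 + 1/(-3 + s)
n(z) = -4 + z**2
I(F) = F + (10 - 3*F)/(-3 + F)
-6 + I(n(x(-3, -4)))*(-194) = -6 + ((10 + (-4 + (1/(-4 - 3))**2)**2 - 6*(-4 + (1/(-4 - 3))**2))/(-3 + (-4 + (1/(-4 - 3))**2)))*(-194) = -6 + ((10 + (-4 + (1/(-7))**2)**2 - 6*(-4 + (1/(-7))**2))/(-3 + (-4 + (1/(-7))**2)))*(-194) = -6 + ((10 + (-4 + (-1/7)**2)**2 - 6*(-4 + (-1/7)**2))/(-3 + (-4 + (-1/7)**2)))*(-194) = -6 + ((10 + (-4 + 1/49)**2 - 6*(-4 + 1/49))/(-3 + (-4 + 1/49)))*(-194) = -6 + ((10 + (-195/49)**2 - 6*(-195/49))/(-3 - 195/49))*(-194) = -6 + ((10 + 38025/2401 + 1170/49)/(-342/49))*(-194) = -6 - 49/342*119365/2401*(-194) = -6 - 119365/16758*(-194) = -6 + 11578405/8379 = 11528131/8379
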